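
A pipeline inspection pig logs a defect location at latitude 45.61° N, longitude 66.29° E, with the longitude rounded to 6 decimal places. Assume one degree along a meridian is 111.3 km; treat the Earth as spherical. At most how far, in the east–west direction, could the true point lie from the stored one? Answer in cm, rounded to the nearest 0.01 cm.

Rounding to 6 decimal places leaves the longitude within ±5e-07° of the true value.
At latitude 45.61° a degree of longitude spans 111300 m × cos 45.61° = 111300 × 0.6995 ≈ 77858.6 m.
So at most 5e-07° × 77858.6 ≈ 0.0389293 m east–west.
That is 0.0389293 m = 3.8929 cm.

3.89 cm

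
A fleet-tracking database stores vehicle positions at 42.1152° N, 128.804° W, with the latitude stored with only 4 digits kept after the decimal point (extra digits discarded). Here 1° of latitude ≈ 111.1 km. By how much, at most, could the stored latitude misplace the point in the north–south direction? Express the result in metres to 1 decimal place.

Truncating at 4 decimal places can drop up to a full unit in the last place, so the latitude may be off by as much as 0.0001°.
Along the meridian that is 0.0001° × 111100 m/° = 11.11 m.

11.1 metres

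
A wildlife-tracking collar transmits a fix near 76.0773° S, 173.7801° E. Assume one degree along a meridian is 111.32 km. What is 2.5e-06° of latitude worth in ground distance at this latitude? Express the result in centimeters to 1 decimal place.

2.5e-06° × 111320 m/° = 0.2783 m.
That is 0.2783 m = 27.83 cm.

27.8 centimeters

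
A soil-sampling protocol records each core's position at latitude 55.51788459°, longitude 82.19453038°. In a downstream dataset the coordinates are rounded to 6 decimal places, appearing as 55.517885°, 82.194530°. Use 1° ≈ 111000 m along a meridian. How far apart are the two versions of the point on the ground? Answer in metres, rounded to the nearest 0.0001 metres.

The latitude changed by -0.00000041° and the longitude by +0.00000038°.
N–S: -0.00000041° × 111000 m/° = -0.04551 m.
East–west at this latitude: 0.00000038° × 111000 × cos 55.5179° ≈ 0.00000038 × 62842.5 = 0.0238802 m.
Distance: √(0.04551² + 0.0238802²) ≈ 0.0513948 m.

0.0514 metres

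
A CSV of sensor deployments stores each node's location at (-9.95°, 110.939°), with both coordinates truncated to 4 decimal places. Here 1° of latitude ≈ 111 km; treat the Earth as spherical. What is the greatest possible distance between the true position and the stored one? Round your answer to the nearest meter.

16 meters

Truncating at 4 decimal places can drop up to a full unit in the last place, so each coordinate may be off by as much as 0.0001°.
N–S: 0.0001° × 111000 m/° = 11.1 m.
East–west component at 9.95°: 0.0001° × 111000 × cos 9.95° ≈ 0.0001 × 109330 ≈ 10.933 m.
Combining orthogonally: (11.1² + 10.933²)^½ ≈ 15.5802 m.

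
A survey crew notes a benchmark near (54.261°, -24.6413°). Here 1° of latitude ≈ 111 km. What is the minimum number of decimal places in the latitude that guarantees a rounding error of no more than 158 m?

One degree of latitude covers 111000 m.
N decimal places → at most half a unit in the last place, 0.5 × 10⁻ᴺ° = 111000/2 × 10⁻ᴺ m.
Setting 55500 × 10⁻ᴺ ≤ 158 gives 10ᴺ ≥ 351.3, i.e. N ≥ 2.55.
At 2 places the error can reach 555 m, but 3 places keeps it to 55.5 m.

3 decimal places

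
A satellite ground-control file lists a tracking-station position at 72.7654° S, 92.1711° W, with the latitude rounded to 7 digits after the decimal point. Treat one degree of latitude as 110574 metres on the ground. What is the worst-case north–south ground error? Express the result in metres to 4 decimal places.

Rounding to 7 decimal places leaves the latitude within ±5e-08° of the true value.
So the N–S error is at most 5e-08 × 110574 = 0.0055287 m.

0.0055 metres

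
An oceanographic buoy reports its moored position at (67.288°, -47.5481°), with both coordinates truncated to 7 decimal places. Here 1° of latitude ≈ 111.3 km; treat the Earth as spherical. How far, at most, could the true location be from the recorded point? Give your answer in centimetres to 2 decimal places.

Truncating at 7 decimal places can drop up to a full unit in the last place, so each coordinate may be off by as much as 1e-07°.
N–S: 1e-07° × 111300 m/° = 0.01113 m.
E–W at 67.288°: 1e-07° × 111300 × cos 67.288° = 1e-07 × 111300 × 0.3861 ≈ 0.00429728 m.
Worst case both components are at the extreme and orthogonal: √(0.01113² + 0.00429728²) ≈ 0.0119308 m.
That is 0.0119308 m = 1.1931 cm.

1.19 centimetres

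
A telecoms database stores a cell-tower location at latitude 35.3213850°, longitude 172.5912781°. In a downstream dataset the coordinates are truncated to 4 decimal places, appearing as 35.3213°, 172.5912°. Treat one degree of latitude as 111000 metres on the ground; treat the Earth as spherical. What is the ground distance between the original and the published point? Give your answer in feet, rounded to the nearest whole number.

39 feet

Δlat = 35.3213850 − 35.3213 = +0.0000850°; Δlon = 172.5912781 − 172.5912 = +0.0000781°.
North–south shift: 0.0000850 × 111000 = 9.435 m.
E–W at 35.3213°: 0.0000781° × 111000 × cos 35.3213° = 0.0000781 × 111000 × 0.8159 ≈ 7.07332 m.
Hypotenuse of the two orthogonal shifts: √(9.435² + 7.07332²) = 11.792 m.
Converting: 11.792 m × 3.2808 ft/m ≈ 38.688 ft.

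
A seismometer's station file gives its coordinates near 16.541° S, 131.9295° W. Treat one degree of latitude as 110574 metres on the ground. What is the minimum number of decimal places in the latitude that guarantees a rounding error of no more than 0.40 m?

6 decimal places

One degree of latitude covers 110574 m.
N decimal places → at most half a unit in the last place, 0.5 × 10⁻ᴺ° = 110574/2 × 10⁻ᴺ m.
Need 0.5 × 110574 × 10⁻ᴺ ≤ 0.40 → 10⁻ᴺ ≤ 7.235e-06, so N ≥ 5.14.
So 6 decimal places suffice (0.0553 m); 5 would allow up to 0.553 m.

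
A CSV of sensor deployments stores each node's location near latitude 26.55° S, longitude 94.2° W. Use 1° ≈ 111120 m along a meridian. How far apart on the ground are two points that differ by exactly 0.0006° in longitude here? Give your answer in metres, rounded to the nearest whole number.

0.0006° of longitude at 26.55° is 0.0006 × 111120 × cos 26.55° ≈ 0.0006 × 99401.8 = 59.6411 m.

60 metres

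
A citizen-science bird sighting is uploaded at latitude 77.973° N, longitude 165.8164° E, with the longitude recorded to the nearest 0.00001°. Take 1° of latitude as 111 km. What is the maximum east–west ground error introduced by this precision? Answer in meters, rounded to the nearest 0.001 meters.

0.116 meters

Rounding to 5 decimal places leaves the longitude within ±5e-06° of the true value.
At latitude 77.973° a degree of longitude spans 111000 m × cos 77.973° = 111000 × 0.2084 ≈ 23129.4 m.
So at most 5e-06° × 23129.4 ≈ 0.115647 m east–west.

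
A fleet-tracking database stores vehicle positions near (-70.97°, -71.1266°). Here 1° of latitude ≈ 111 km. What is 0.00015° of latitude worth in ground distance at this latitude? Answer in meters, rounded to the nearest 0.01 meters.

16.65 meters

Along a meridian 0.00015° is 0.00015 × 111000 = 16.65 m.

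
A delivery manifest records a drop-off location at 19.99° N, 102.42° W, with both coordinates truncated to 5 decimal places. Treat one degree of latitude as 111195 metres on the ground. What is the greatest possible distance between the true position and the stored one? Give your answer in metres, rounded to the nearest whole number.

Truncating at 5 decimal places can drop up to a full unit in the last place, so each coordinate may be off by as much as 1e-05°.
Latitude error → 1e-05 × 111195 = 1.11195 m along the meridian.
East–west component at 19.99°: 1e-05° × 111195 × cos 19.99° ≈ 1e-05 × 104496 ≈ 1.04496 m.
Combining orthogonally: (1.11195² + 1.04496²)^½ ≈ 1.5259 m.

2 metres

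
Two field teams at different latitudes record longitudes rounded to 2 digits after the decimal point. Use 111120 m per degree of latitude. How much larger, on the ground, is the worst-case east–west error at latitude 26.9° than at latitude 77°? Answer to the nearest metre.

370 metres

Rounding to 2 decimal places leaves the longitude within ±0.005° of the true value.
At 26.9°: 0.005° × 111120 × cos 26.9° = 0.005 × 111120 × 0.8918 ≈ 495.48 m.
Error at 77° = 0.005° × 111120 × cos 77° ≈ 555.6 × 0.2250 = 124.98 m.
So the lower-latitude error exceeds the higher by 495.48 − 124.98 = 370.5 m.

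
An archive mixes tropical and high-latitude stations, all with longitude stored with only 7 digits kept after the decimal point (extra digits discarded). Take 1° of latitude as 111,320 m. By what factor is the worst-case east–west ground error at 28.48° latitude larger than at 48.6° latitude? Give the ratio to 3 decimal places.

Truncating at 7 decimal places can drop up to a full unit in the last place, so the longitude may be off by as much as 1e-07°.
At 28.48°: 1e-07° × 111320 × cos 28.48° = 1e-07 × 111320 × 0.8790 ≈ 0.0097848 m.
At 48.6°: 1e-07° × 111320 × cos 48.6° = 1e-07 × 111320 × 0.6613 ≈ 0.0073617 m.
The ratio reduces to cos 28.48° / cos 48.6° = 0.8790/0.6613 ≈ 1.3292.

1.329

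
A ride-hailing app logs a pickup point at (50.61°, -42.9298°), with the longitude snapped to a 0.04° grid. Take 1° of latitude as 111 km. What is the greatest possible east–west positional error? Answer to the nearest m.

1409 m

With a 0.04° grid the true value lies within half a step, ±0.04°/2 = ±0.02°, of the stored one.
At latitude 50.61° a degree of longitude spans 111000 m × cos 50.61° = 111000 × 0.6346 ≈ 70440.1 m.
Maximum E–W displacement: 0.02 × 70440.1 = 1408.8 m.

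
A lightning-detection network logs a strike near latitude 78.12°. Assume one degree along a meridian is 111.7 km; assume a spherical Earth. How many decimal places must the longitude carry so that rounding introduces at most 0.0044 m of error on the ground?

At 78.12° one degree of longitude covers 111700 × cos 78.12° ≈ 111700 × 0.2059 ≈ 22994.9 m.
Rounding to N decimal places gives at most 0.5 × 10⁻ᴺ degrees of error, i.e. 0.5 × 10⁻ᴺ × 22994.9 m.
Need 0.5 × 22994.9 × 10⁻ᴺ ≤ 0.0044 → 10⁻ᴺ ≤ 3.827e-07, so N ≥ 6.42.
So 7 decimal places suffice (0.00115 m); 6 would allow up to 0.0115 m.

7 decimal places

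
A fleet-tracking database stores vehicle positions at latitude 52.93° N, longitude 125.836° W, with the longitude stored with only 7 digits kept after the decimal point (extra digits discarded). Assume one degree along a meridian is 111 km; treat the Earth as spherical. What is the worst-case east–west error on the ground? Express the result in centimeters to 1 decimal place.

0.7 centimeters

Truncating at 7 decimal places can drop up to a full unit in the last place, so the longitude may be off by as much as 1e-07°.
At latitude 52.93° a degree of longitude spans 111000 m × cos 52.93° = 111000 × 0.6028 ≈ 66909.7 m.
So at most 1e-07° × 66909.7 ≈ 0.00669097 m east–west.
That is 0.00669097 m = 0.6691 cm.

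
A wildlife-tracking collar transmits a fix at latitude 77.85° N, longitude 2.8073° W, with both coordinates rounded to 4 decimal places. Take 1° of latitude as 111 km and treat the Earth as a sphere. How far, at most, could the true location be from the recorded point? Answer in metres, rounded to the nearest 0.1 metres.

Rounding to 4 decimal places leaves each coordinate within ±5e-05° of the true value.
Latitude error → 5e-05 × 111000 = 5.55 m along the meridian.
E–W at 77.85°: 5e-05° × 111000 × cos 77.85° = 5e-05 × 111000 × 0.2105 ≈ 1.16812 m.
The two errors are perpendicular, so the maximum displacement is √(5.55² + 1.16812²) ≈ 5.6716 m.

5.7 metres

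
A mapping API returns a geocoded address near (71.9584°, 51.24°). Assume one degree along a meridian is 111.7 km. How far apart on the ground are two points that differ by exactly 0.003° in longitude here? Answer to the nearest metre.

0.003° of longitude at 71.9584° is 0.003 × 111700 × cos 71.9584° ≈ 0.003 × 34594.3 = 103.783 m.

104 metres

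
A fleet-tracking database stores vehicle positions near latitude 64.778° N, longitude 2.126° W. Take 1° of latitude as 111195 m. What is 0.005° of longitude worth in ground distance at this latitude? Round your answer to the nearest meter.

237 meters

One degree of longitude here spans 111195 × cos 64.778° = 111195 × 0.4261 ≈ 47383.2 m; 0.005° of that is 236.916 m.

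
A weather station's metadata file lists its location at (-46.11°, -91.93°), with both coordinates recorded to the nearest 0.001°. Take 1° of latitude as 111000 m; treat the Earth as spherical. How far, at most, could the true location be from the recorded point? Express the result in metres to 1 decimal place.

67.5 metres

Rounding to 3 decimal places leaves each coordinate within ±0.0005° of the true value.
North–south component: 0.0005° × 111000 = 55.5 m.
Longitude error → 0.0005 × 111000 × cos 46.11° = 0.0005 × 111000 × 0.6933 ≈ 38.4768 m.
The two errors are perpendicular, so the maximum displacement is √(55.5² + 38.4768²) ≈ 67.5331 m.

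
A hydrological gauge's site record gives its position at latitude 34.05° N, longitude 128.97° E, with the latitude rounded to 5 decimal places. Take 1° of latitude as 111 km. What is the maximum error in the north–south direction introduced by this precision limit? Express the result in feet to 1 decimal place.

1.8 feet

Rounding to 5 decimal places leaves the latitude within ±5e-06° of the true value.
So the N–S error is at most 5e-06 × 111000 = 0.555 m.
In feet: 0.555 m ÷ 0.3048 ≈ 1.8209 ft.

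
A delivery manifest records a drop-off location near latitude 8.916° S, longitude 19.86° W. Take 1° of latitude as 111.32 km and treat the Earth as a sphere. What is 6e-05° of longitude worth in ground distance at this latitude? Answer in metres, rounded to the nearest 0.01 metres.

6.60 metres

One degree of longitude here spans 111320 × cos 8.916° = 111320 × 0.9879 ≈ 109975 m; 6e-05° of that is 6.59849 m.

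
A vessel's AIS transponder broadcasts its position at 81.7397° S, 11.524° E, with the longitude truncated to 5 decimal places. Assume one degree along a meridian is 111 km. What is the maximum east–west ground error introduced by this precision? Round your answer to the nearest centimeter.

16 centimeters

Truncating at 5 decimal places can drop up to a full unit in the last place, so the longitude may be off by as much as 1e-05°.
At latitude 81.7397° a degree of longitude spans 111000 m × cos 81.7397° = 111000 × 0.1437 ≈ 15947.4 m.
Maximum E–W displacement: 1e-05 × 15947.4 = 0.159474 m.
That is 0.159474 m = 15.947 cm.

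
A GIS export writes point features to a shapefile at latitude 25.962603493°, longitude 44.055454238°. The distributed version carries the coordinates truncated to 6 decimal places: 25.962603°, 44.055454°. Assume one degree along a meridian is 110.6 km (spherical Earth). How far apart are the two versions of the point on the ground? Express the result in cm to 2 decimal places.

Δlat = 25.962603493 − 25.962603 = +0.000000493°; Δlon = 44.055454238 − 44.055454 = +0.000000238°.
N–S: 0.000000493° × 110600 m/° = 0.0545258 m.
E–W at 25.9626°: 0.000000238° × 110600 × cos 25.9626° = 0.000000238 × 110600 × 0.8991 ≈ 0.0236663 m.
Hypotenuse of the two orthogonal shifts: √(0.0545258² + 0.0236663²) = 0.0594404 m.
That is 0.0594404 m = 5.944 cm.

5.94 cm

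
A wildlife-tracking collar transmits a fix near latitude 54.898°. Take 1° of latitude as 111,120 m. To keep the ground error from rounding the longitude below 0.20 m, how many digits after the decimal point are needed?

At 54.898° one degree of longitude covers 111120 × cos 54.898° ≈ 111120 × 0.5750 ≈ 63897.8 m.
Rounding to N decimal places gives at most 0.5 × 10⁻ᴺ degrees of error, i.e. 0.5 × 10⁻ᴺ × 63897.8 m.
Need 0.5 × 63897.8 × 10⁻ᴺ ≤ 0.20 → 10⁻ᴺ ≤ 6.260e-06, so N ≥ 5.20.
N = 5 would give 0.319 m (too coarse); N = 6 gives 0.0319 m ≤ 0.20 m.

6 decimal places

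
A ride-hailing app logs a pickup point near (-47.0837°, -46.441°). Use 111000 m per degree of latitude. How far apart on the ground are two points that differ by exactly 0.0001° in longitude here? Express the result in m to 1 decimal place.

0.0001° of longitude at 47.0837° is 0.0001 × 111000 × cos 47.0837° ≈ 0.0001 × 75583.1 = 7.55831 m.

7.6 m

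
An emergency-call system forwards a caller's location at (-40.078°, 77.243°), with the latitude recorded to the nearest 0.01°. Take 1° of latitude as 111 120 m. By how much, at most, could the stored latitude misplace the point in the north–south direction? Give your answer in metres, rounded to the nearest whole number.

556 metres

Rounding to 2 decimal places leaves the latitude within ±0.005° of the true value.
North–south distance: 0.005° × 111120 m/° = 555.6 m.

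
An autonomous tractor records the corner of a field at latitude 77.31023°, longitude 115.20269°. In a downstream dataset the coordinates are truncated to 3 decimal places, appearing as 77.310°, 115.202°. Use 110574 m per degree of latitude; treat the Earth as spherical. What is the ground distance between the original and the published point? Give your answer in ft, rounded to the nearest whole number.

The latitude changed by +0.00023° and the longitude by +0.00069°.
North–south shift: 0.00023 × 110574 = 25.432 m.
East–west at this latitude: 0.00069° × 110574 × cos 77.31° ≈ 0.00069 × 24290.4 = 16.7604 m.
Combined displacement = (25.432² + 16.7604²)^½ ≈ 30.4582 m.
In feet: 30.4582 m ÷ 0.3048 ≈ 99.928 ft.

100 ft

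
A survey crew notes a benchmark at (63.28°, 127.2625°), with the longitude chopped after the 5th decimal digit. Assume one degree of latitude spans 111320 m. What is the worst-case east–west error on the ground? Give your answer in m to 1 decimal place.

Truncating at 5 decimal places can drop up to a full unit in the last place, so the longitude may be off by as much as 1e-05°.
At latitude 63.28° a degree of longitude spans 111320 m × cos 63.28° = 111320 × 0.4496 ≈ 50052.9 m.
So at most 1e-05° × 50052.9 ≈ 0.500529 m east–west.

0.5 m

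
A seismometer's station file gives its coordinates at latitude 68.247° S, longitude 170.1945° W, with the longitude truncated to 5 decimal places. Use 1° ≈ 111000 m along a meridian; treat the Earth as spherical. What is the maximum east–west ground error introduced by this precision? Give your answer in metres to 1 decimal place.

0.4 metres

Truncating at 5 decimal places can drop up to a full unit in the last place, so the longitude may be off by as much as 1e-05°.
At latitude 68.247° a degree of longitude spans 111000 m × cos 68.247° = 111000 × 0.3706 ≈ 41137.3 m.
East–west error: 1e-05° × 41137.3 m/° ≈ 0.411373 m.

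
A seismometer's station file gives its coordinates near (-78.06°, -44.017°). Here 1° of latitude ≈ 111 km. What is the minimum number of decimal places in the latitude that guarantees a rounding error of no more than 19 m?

4 decimal places

One degree of latitude covers 111000 m.
With N decimal places the half-ulp bound is 0.5·10⁻ᴺ°, or 0.5·10⁻ᴺ × 111000 m on the ground.
Need 0.5 × 111000 × 10⁻ᴺ ≤ 19 → 10⁻ᴺ ≤ 3.423e-04, so N ≥ 3.47.
At 3 places the error can reach 55.5 m, but 4 places keeps it to 5.55 m.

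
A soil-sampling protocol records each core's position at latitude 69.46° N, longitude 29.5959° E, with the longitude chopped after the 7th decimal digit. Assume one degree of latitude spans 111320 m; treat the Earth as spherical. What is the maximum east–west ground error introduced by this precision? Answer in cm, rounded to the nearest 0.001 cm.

0.391 cm

Truncating at 7 decimal places can drop up to a full unit in the last place, so the longitude may be off by as much as 1e-07°.
At latitude 69.46° a degree of longitude spans 111320 m × cos 69.46° = 111320 × 0.3509 ≈ 39057.9 m.
East–west error: 1e-07° × 39057.9 m/° ≈ 0.00390579 m.
That is 0.00390579 m = 0.39058 cm.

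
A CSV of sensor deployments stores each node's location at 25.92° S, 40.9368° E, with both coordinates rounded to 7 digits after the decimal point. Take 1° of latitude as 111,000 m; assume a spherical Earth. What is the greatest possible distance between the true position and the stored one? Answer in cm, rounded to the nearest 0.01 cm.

Rounding to 7 decimal places leaves each coordinate within ±5e-08° of the true value.
Latitude error → 5e-08 × 111000 = 0.00555 m along the meridian.
Longitude error → 5e-08 × 111000 × cos 25.92° = 5e-08 × 111000 × 0.8994 ≈ 0.0049917 m.
Worst case both components are at the extreme and orthogonal: √(0.00555² + 0.0049917²) ≈ 0.00746455 m.
That is 0.00746455 m = 0.74646 cm.

0.75 cm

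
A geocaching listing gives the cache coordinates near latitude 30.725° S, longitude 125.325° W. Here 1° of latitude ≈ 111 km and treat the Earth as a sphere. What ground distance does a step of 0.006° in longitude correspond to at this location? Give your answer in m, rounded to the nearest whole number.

0.006° of longitude at 30.725° is 0.006 × 111000 × cos 30.725° ≈ 0.006 × 95418.9 = 572.513 m.

573 m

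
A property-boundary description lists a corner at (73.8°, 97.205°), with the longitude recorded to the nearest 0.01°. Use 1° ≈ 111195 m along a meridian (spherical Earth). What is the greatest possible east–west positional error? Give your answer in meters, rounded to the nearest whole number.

155 meters

Rounding to 2 decimal places leaves the longitude within ±0.005° of the true value.
Parallels shrink by cos φ, so at 73.8° a degree of longitude is 111195 × 0.2790 ≈ 31022.4 m.
So at most 0.005° × 31022.4 ≈ 155.112 m east–west.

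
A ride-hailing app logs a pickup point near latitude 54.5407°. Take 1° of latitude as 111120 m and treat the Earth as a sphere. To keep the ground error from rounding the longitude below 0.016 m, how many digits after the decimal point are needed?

At 54.5407° one degree of longitude covers 111120 × cos 54.5407° ≈ 111120 × 0.5801 ≈ 64463.4 m.
Rounding to N decimal places gives at most 0.5 × 10⁻ᴺ degrees of error, i.e. 0.5 × 10⁻ᴺ × 64463.4 m.
Need 0.5 × 64463.4 × 10⁻ᴺ ≤ 0.016 → 10⁻ᴺ ≤ 4.964e-07, so N ≥ 6.30.
So 7 decimal places suffice (0.00322 m); 6 would allow up to 0.0322 m.

7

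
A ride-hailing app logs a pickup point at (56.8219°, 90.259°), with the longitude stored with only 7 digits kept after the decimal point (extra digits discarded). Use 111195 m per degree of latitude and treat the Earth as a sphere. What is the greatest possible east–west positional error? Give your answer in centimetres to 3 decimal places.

Truncating at 7 decimal places can drop up to a full unit in the last place, so the longitude may be off by as much as 1e-07°.
At latitude 56.8219° a degree of longitude spans 111195 m × cos 56.8219° = 111195 × 0.5472 ≈ 60850.7 m.
East–west error: 1e-07° × 60850.7 m/° ≈ 0.00608507 m.
That is 0.00608507 m = 0.60851 cm.

0.609 centimetres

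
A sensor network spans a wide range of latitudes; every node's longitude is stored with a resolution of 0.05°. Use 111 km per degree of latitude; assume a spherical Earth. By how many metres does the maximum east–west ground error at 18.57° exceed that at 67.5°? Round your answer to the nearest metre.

1569 metres

With a 0.05° grid the true value lies within half a step, ±0.05°/2 = ±0.025°, of the stored one.
Error at 18.57° = 0.025° × 111000 × cos 18.57° ≈ 2775 × 0.9479 = 2630.5 m.
Error at 67.5° = 0.025° × 111000 × cos 67.5° ≈ 2775 × 0.3827 = 1061.9 m.
So the lower-latitude error exceeds the higher by 2630.5 − 1061.9 = 1568.6 m.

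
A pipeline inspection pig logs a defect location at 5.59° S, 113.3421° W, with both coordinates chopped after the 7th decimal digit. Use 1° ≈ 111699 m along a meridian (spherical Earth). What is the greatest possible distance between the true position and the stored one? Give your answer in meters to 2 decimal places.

Truncating at 7 decimal places can drop up to a full unit in the last place, so each coordinate may be off by as much as 1e-07°.
N–S: 1e-07° × 111699 m/° = 0.0111699 m.
Longitude error → 1e-07 × 111699 × cos 5.59° = 1e-07 × 111699 × 0.9952 ≈ 0.0111168 m.
Worst case both components are at the extreme and orthogonal: √(0.0111699² + 0.0111168²) ≈ 0.0157591 m.

0.02 meters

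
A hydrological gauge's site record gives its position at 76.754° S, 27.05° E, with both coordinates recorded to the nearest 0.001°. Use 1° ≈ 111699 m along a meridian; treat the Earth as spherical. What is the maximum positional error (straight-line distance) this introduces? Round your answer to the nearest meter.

57 meters

Rounding to 3 decimal places leaves each coordinate within ±0.0005° of the true value.
N–S: 0.0005° × 111699 m/° = 55.8495 m.
East–west component at 76.754°: 0.0005° × 111699 × cos 76.754° ≈ 0.0005 × 25593.9 ≈ 12.7969 m.
Worst case both components are at the extreme and orthogonal: √(55.8495² + 12.7969²) ≈ 57.2968 m.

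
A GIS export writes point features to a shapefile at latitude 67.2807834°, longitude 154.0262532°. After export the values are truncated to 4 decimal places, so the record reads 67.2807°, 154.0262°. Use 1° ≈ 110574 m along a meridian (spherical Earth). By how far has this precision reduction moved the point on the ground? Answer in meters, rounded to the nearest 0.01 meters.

The latitude changed by +0.0000834° and the longitude by +0.0000532°.
North–south shift: 0.0000834 × 110574 = 9.22187 m.
East–west at this latitude: 0.0000532° × 110574 × cos 67.2807° ≈ 0.0000532 × 42705.5 = 2.27193 m.
Hypotenuse of the two orthogonal shifts: √(9.22187² + 2.27193²) = 9.49761 m.

9.50 meters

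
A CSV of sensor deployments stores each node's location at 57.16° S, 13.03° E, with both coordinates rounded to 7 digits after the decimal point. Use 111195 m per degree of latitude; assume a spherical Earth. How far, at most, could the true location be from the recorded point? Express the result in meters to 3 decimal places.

0.006 meters

Rounding to 7 decimal places leaves each coordinate within ±5e-08° of the true value.
N–S: 5e-08° × 111195 m/° = 0.00555975 m.
Longitude error → 5e-08 × 111195 × cos 57.16° = 5e-08 × 111195 × 0.5423 ≈ 0.00301502 m.
The two errors are perpendicular, so the maximum displacement is √(0.00555975² + 0.00301502²) ≈ 0.00632465 m.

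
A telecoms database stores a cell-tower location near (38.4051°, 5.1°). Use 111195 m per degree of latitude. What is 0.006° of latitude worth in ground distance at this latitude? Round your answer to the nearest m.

667 m

0.006° × 111195 m/° = 667.17 m.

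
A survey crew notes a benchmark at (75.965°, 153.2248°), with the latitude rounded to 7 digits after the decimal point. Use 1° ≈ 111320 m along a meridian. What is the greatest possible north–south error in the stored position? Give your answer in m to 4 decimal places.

Rounding to 7 decimal places leaves the latitude within ±5e-08° of the true value.
Along the meridian that is 5e-08° × 111320 m/° = 0.005566 m.

0.0056 m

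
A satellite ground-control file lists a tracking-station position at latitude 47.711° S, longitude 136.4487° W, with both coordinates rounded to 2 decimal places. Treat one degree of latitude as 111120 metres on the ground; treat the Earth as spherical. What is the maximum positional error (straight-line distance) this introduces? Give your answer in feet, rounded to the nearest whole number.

2197 feet

Rounding to 2 decimal places leaves each coordinate within ±0.005° of the true value.
N–S: 0.005° × 111120 m/° = 555.6 m.
E–W at 47.711°: 0.005° × 111120 × cos 47.711° = 0.005 × 111120 × 0.6729 ≈ 373.847 m.
Worst case both components are at the extreme and orthogonal: √(555.6² + 373.847²) ≈ 669.666 m.
Converting: 669.666 m × 3.2808 ft/m ≈ 2197.1 ft.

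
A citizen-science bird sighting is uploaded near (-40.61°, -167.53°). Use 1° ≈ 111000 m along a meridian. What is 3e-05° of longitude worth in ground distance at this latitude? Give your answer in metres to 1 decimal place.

One degree of longitude here spans 111000 × cos 40.61° = 111000 × 0.7592 ≈ 84266.5 m; 3e-05° of that is 2.528 m.

2.5 metres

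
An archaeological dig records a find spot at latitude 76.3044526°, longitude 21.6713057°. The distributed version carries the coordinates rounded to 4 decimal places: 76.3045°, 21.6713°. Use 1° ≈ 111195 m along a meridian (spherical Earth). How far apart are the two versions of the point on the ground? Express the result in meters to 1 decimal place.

5.3 meters

The latitude changed by -0.0000474° and the longitude by +0.0000057°.
N–S: -0.0000474° × 111195 m/° = -5.27064 m.
East–west at this latitude: 0.0000057° × 111195 × cos 76.3045° ≈ 0.0000057 × 26326.7 = 0.150062 m.
Hypotenuse of the two orthogonal shifts: √(5.27064² + 0.150062²) = 5.27278 m.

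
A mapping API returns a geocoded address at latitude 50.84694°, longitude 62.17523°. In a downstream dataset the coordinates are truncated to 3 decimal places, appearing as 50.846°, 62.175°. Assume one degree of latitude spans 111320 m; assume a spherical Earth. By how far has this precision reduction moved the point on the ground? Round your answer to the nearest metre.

106 metres

The latitude changed by +0.00094° and the longitude by +0.00023°.
North–south shift: 0.00094 × 111320 = 104.641 m.
E–W at 50.846°: 0.00023° × 111320 × cos 50.846° = 0.00023 × 111320 × 0.6314 ≈ 16.1663 m.
Distance: √(104.641² + 16.1663²) ≈ 105.882 m.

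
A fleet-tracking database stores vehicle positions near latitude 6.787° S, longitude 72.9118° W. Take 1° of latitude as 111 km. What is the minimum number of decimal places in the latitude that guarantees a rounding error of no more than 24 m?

4 decimal places

One degree of latitude covers 111000 m.
Rounding to N decimal places gives at most 0.5 × 10⁻ᴺ degrees of error, i.e. 0.5 × 10⁻ᴺ × 111000 m.
Setting 55500 × 10⁻ᴺ ≤ 24 gives 10ᴺ ≥ 2312, i.e. N ≥ 3.36.
So 4 decimal places suffice (5.55 m); 3 would allow up to 55.5 m.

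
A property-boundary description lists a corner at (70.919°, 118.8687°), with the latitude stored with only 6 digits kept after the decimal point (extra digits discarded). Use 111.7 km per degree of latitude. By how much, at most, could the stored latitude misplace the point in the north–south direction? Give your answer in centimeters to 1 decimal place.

Truncating at 6 decimal places can drop up to a full unit in the last place, so the latitude may be off by as much as 1e-06°.
North–south distance: 1e-06° × 111700 m/° = 0.1117 m.
That is 0.1117 m = 11.17 cm.

11.2 centimeters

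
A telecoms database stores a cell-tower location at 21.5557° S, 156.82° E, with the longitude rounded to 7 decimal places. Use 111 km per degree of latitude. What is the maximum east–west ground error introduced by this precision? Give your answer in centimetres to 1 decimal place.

Rounding to 7 decimal places leaves the longitude within ±5e-08° of the true value.
One degree of longitude at 21.5557° is 111000 × cos 21.5557° ≈ 111000 × 0.9301 = 103237 m.
So at most 5e-08° × 103237 ≈ 0.00516184 m east–west.
That is 0.00516184 m = 0.51618 cm.

0.5 centimetres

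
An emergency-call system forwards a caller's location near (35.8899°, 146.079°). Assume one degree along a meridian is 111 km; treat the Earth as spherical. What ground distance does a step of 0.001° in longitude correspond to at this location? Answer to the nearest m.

90 m

At 35.8899° a degree of longitude is 111000 × cos 35.8899° ≈ 89926.1 m, so 0.001° corresponds to 89.9261 m.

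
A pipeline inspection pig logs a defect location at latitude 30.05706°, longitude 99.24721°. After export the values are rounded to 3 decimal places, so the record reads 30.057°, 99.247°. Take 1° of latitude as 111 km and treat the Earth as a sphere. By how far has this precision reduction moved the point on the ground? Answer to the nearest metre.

21 metres

Δlat = 30.05706 − 30.057 = +0.00006°; Δlon = 99.24721 − 99.247 = +0.00021°.
N–S: 0.00006° × 111000 m/° = 6.66 m.
E–W at 30.057°: 0.00021° × 111000 × cos 30.057° = 0.00021 × 111000 × 0.8655 ≈ 20.1754 m.
Combined displacement = (6.66² + 20.1754²)^½ ≈ 21.2463 m.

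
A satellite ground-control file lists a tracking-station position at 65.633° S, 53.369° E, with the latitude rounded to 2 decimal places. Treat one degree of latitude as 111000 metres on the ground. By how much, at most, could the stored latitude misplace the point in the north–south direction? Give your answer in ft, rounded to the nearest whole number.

1821 ft

Rounding to 2 decimal places leaves the latitude within ±0.005° of the true value.
Along the meridian that is 0.005° × 111000 m/° = 555 m.
In feet: 555 m ÷ 0.3048 ≈ 1820.9 ft.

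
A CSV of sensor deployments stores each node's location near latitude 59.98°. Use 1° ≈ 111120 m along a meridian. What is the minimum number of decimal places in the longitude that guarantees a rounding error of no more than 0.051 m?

6 decimal places

At 59.98° one degree of longitude covers 111120 × cos 59.98° ≈ 111120 × 0.5003 ≈ 55593.6 m.
Rounding to N decimal places gives at most 0.5 × 10⁻ᴺ degrees of error, i.e. 0.5 × 10⁻ᴺ × 55593.6 m.
Need 0.5 × 55593.6 × 10⁻ᴺ ≤ 0.051 → 10⁻ᴺ ≤ 1.835e-06, so N ≥ 5.74.
N = 5 would give 0.278 m (too coarse); N = 6 gives 0.0278 m ≤ 0.051 m.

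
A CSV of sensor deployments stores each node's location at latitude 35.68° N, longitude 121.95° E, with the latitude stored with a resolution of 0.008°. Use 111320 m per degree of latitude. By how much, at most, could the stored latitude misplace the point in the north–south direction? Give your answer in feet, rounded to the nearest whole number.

1461 feet

With a 0.008° grid the true value lies within half a step, ±0.008°/2 = ±0.004°, of the stored one.
North–south distance: 0.004° × 111320 m/° = 445.28 m.
Converting: 445.28 m × 3.2808 ft/m ≈ 1460.9 ft.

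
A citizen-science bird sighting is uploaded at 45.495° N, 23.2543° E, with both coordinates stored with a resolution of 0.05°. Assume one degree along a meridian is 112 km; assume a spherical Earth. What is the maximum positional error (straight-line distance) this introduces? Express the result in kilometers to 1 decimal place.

With a 0.05° grid the true value lies within half a step, ±0.05°/2 = ±0.025°, of the stored one.
N–S: 0.025° × 112000 m/° = 2800 m.
Longitude error → 0.025 × 112000 × cos 45.495° = 0.025 × 112000 × 0.7010 ≈ 1962.72 m.
The two errors are perpendicular, so the maximum displacement is √(2800² + 1962.72²) ≈ 3419.4 m.
That is 3419.4 m = 3.4194 km.

3.4 kilometers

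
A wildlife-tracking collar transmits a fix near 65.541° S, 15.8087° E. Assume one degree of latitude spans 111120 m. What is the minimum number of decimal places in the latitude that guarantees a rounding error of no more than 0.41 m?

6 decimal places

One degree of latitude covers 111120 m.
Rounding to N decimal places gives at most 0.5 × 10⁻ᴺ degrees of error, i.e. 0.5 × 10⁻ᴺ × 111120 m.
Setting 55560 × 10⁻ᴺ ≤ 0.41 gives 10ᴺ ≥ 1.355e+05, i.e. N ≥ 5.13.
So 6 decimal places suffice (0.0556 m); 5 would allow up to 0.556 m.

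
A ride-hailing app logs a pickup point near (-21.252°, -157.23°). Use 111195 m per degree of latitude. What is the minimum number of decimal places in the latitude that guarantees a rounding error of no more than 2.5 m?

One degree of latitude covers 111195 m.
N decimal places → at most half a unit in the last place, 0.5 × 10⁻ᴺ° = 111195/2 × 10⁻ᴺ m.
Need 0.5 × 111195 × 10⁻ᴺ ≤ 2.5 → 10⁻ᴺ ≤ 4.497e-05, so N ≥ 4.35.
So 5 decimal places suffice (0.556 m); 4 would allow up to 5.56 m.

5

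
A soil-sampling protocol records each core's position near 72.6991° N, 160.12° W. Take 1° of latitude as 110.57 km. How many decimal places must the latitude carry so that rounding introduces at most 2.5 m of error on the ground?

5 decimal places

One degree of latitude covers 110570 m.
N decimal places → at most half a unit in the last place, 0.5 × 10⁻ᴺ° = 110570/2 × 10⁻ᴺ m.
Need 0.5 × 110570 × 10⁻ᴺ ≤ 2.5 → 10⁻ᴺ ≤ 4.522e-05, so N ≥ 4.34.
At 4 places the error can reach 5.53 m, but 5 places keeps it to 0.553 m.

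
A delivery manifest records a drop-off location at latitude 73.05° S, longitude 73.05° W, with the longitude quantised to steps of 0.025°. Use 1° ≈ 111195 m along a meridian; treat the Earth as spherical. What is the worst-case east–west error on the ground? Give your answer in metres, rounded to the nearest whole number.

With a 0.025° grid the true value lies within half a step, ±0.025°/2 = ±0.0125°, of the stored one.
One degree of longitude at 73.05° is 111195 × cos 73.05° ≈ 111195 × 0.2915 = 32417.5 m.
East–west error: 0.0125° × 32417.5 m/° ≈ 405.218 m.

405 metres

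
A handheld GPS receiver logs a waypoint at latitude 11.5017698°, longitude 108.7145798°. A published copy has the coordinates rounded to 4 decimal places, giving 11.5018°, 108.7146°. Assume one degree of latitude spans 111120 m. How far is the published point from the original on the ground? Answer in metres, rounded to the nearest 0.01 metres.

4.01 metres

The latitude changed by -0.0000302° and the longitude by -0.0000202°.
N–S: -0.0000302° × 111120 m/° = -3.35582 m.
E–W at 11.5018°: -0.0000202° × 111120 × cos 11.5018° = -0.0000202 × 111120 × 0.9799 ≈ -2.19955 m.
Distance: √(3.35582² + 2.19955²) ≈ 4.01243 m.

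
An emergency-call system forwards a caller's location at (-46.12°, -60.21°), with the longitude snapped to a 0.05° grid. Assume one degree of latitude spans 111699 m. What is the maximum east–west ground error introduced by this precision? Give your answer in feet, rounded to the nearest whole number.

6350 feet

With a 0.05° grid the true value lies within half a step, ±0.05°/2 = ±0.025°, of the stored one.
Parallels shrink by cos φ, so at 46.12° a degree of longitude is 111699 × 0.6932 ≈ 77424.2 m.
So at most 0.025° × 77424.2 ≈ 1935.6 m east–west.
In feet: 1935.6 m ÷ 0.3048 ≈ 6350.4 ft.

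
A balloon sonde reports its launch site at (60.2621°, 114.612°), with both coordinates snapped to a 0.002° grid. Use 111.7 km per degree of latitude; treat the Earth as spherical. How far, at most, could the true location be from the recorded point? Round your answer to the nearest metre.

With a 0.002° grid the true value lies within half a step, ±0.002°/2 = ±0.001°, of the stored one.
North–south component: 0.001° × 111700 = 111.7 m.
Longitude error → 0.001 × 111700 × cos 60.2621° = 0.001 × 111700 × 0.4960 ≈ 55.4069 m.
Combining orthogonally: (111.7² + 55.4069²)^½ ≈ 124.687 m.

125 metres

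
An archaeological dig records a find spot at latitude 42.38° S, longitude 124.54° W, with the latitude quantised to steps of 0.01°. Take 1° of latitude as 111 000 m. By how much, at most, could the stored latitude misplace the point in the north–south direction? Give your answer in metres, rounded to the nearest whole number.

555 metres

With a 0.01° grid the true value lies within half a step, ±0.01°/2 = ±0.005°, of the stored one.
Along the meridian that is 0.005° × 111000 m/° = 555 m.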